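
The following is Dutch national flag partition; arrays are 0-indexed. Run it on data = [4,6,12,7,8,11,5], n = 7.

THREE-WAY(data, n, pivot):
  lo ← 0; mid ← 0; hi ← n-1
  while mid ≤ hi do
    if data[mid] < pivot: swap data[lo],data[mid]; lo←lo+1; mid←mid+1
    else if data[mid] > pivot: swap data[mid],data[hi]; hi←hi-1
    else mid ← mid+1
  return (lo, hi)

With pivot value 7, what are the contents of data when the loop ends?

lo=0 mid=0 hi=6
4<7: swap(0,0), lo=1 mid=1 ⇒ [4,6,12,7,8,11,5]
6<7: swap(1,1), lo=2 mid=2 ⇒ [4,6,12,7,8,11,5]
12>7: swap(2,6), hi=5 ⇒ [4,6,5,7,8,11,12]
5<7: swap(2,2), lo=3 mid=3 ⇒ [4,6,5,7,8,11,12]
7=7: mid=4
8>7: swap(4,5), hi=4 ⇒ [4,6,5,7,11,8,12]
11>7: swap(4,4), hi=3 ⇒ [4,6,5,7,11,8,12]
done. lo=3 hi=3; data=[4,6,5,7,11,8,12]

[4,6,5,7,11,8,12]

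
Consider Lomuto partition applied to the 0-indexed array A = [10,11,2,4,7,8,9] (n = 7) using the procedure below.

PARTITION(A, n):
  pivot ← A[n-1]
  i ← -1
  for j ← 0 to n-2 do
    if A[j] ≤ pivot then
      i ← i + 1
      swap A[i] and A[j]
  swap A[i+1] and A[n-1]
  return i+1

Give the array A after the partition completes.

pivot=9, i=-1
j=0: 10>9, skip
j=1: 11>9, skip
j=2: 2≤9, i=0, swap(0,2) ⇒ [2,11,10,4,7,8,9]
j=3: 4≤9, i=1, swap(1,3) ⇒ [2,4,10,11,7,8,9]
j=4: 7≤9, i=2, swap(2,4) ⇒ [2,4,7,11,10,8,9]
j=5: 8≤9, i=3, swap(3,5) ⇒ [2,4,7,8,10,11,9]
swap(4,6) ⇒ [2,4,7,8,9,11,10]; return 4

[2,4,7,8,9,11,10]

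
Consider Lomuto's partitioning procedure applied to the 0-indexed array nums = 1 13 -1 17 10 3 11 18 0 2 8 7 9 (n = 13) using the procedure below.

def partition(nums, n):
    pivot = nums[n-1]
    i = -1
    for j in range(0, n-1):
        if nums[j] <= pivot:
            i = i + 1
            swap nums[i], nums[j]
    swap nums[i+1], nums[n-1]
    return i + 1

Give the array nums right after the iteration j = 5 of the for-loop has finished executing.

1 -1 3 17 10 13 11 18 0 2 8 7 9

pivot = nums[12] = 9; i = -1
j=0: nums[0]=1 ≤ 9 → i=0, swap nums[0],nums[0] (no change) → 1 13 -1 17 10 3 11 18 0 2 8 7 9
j=1: nums[1]=13 > 9 → no swap
j=2: nums[2]=-1 ≤ 9 → i=1, swap nums[1],nums[2] → 1 -1 13 17 10 3 11 18 0 2 8 7 9
j=3: nums[3]=17 > 9 → no swap
j=4: nums[4]=10 > 9 → no swap
j=5: nums[5]=3 ≤ 9 → i=2, swap nums[2],nums[5] → 1 -1 3 17 10 13 11 18 0 2 8 7 9
(after j=5) nums = 1 -1 3 17 10 13 11 18 0 2 8 7 9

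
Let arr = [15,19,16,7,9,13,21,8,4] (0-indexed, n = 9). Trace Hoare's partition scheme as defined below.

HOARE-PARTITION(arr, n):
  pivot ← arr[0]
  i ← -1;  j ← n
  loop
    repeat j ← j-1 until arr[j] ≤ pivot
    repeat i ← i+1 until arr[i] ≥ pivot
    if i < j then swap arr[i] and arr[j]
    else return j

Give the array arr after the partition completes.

[4,8,13,7,9,16,21,19,15]

pivot=15
j stops at 8 (4), i stops at 0 (15); swap ⇒ [4,19,16,7,9,13,21,8,15]
j stops at 7 (8), i stops at 1 (19); swap ⇒ [4,8,16,7,9,13,21,19,15]
j stops at 5 (13), i stops at 2 (16); swap ⇒ [4,8,13,7,9,16,21,19,15]
j stops at 4, i stops at 5; i≥j ⇒ return 4. arr=[4,8,13,7,9,16,21,19,15]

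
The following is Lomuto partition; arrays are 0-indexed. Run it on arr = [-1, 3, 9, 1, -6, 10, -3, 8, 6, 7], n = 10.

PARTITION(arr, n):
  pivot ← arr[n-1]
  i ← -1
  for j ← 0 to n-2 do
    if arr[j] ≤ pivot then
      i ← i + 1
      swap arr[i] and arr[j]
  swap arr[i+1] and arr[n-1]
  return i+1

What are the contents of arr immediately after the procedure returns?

pivot=7, i=-1
j=0: -1≤7, i=0, swap(0,0) ⇒ [-1, 3, 9, 1, -6, 10, -3, 8, 6, 7]
j=1: 3≤7, i=1, swap(1,1) ⇒ [-1, 3, 9, 1, -6, 10, -3, 8, 6, 7]
j=2: 9>7, skip
j=3: 1≤7, i=2, swap(2,3) ⇒ [-1, 3, 1, 9, -6, 10, -3, 8, 6, 7]
j=4: -6≤7, i=3, swap(3,4) ⇒ [-1, 3, 1, -6, 9, 10, -3, 8, 6, 7]
j=5: 10>7, skip
j=6: -3≤7, i=4, swap(4,6) ⇒ [-1, 3, 1, -6, -3, 10, 9, 8, 6, 7]
j=7: 8>7, skip
j=8: 6≤7, i=5, swap(5,8) ⇒ [-1, 3, 1, -6, -3, 6, 9, 8, 10, 7]
swap(6,9) ⇒ [-1, 3, 1, -6, -3, 6, 7, 8, 10, 9]; return 6

[-1, 3, 1, -6, -3, 6, 7, 8, 10, 9]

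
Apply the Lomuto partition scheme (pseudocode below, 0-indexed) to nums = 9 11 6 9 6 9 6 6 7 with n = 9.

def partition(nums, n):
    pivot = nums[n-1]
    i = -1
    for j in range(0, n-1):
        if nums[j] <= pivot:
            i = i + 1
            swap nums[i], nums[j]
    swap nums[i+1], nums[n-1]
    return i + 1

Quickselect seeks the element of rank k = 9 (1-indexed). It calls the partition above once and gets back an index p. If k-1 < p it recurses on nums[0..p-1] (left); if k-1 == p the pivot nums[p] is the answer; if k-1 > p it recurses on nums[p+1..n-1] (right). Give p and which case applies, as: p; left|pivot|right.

4; right

pivot=7, i=-1
j=0: 9>7, skip
j=1: 11>7, skip
j=2: 6≤7, i=0, swap(0,2) ⇒ 6 11 9 9 6 9 6 6 7
j=3: 9>7, skip
j=4: 6≤7, i=1, swap(1,4) ⇒ 6 6 9 9 11 9 6 6 7
j=5: 9>7, skip
j=6: 6≤7, i=2, swap(2,6) ⇒ 6 6 6 9 11 9 9 6 7
j=7: 6≤7, i=3, swap(3,7) ⇒ 6 6 6 6 11 9 9 9 7
swap(4,8) ⇒ 6 6 6 6 7 9 9 9 11; return 4
p = 4; k-1 = 8 > 4 ⇒ right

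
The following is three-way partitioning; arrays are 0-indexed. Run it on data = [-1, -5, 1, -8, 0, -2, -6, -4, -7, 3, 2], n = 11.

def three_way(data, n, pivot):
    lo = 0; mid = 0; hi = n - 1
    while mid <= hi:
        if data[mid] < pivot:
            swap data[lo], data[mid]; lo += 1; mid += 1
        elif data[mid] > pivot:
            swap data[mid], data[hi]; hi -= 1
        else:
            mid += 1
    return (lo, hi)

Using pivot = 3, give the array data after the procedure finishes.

lo=0 mid=0 hi=10
-1<3: swap(0,0), lo=1 mid=1 ⇒ [-1, -5, 1, -8, 0, -2, -6, -4, -7, 3, 2]
-5<3: swap(1,1), lo=2 mid=2 ⇒ [-1, -5, 1, -8, 0, -2, -6, -4, -7, 3, 2]
1<3: swap(2,2), lo=3 mid=3 ⇒ [-1, -5, 1, -8, 0, -2, -6, -4, -7, 3, 2]
-8<3: swap(3,3), lo=4 mid=4 ⇒ [-1, -5, 1, -8, 0, -2, -6, -4, -7, 3, 2]
0<3: swap(4,4), lo=5 mid=5 ⇒ [-1, -5, 1, -8, 0, -2, -6, -4, -7, 3, 2]
-2<3: swap(5,5), lo=6 mid=6 ⇒ [-1, -5, 1, -8, 0, -2, -6, -4, -7, 3, 2]
-6<3: swap(6,6), lo=7 mid=7 ⇒ [-1, -5, 1, -8, 0, -2, -6, -4, -7, 3, 2]
-4<3: swap(7,7), lo=8 mid=8 ⇒ [-1, -5, 1, -8, 0, -2, -6, -4, -7, 3, 2]
-7<3: swap(8,8), lo=9 mid=9 ⇒ [-1, -5, 1, -8, 0, -2, -6, -4, -7, 3, 2]
3=3: mid=10
2<3: swap(9,10), lo=10 mid=11 ⇒ [-1, -5, 1, -8, 0, -2, -6, -4, -7, 2, 3]
done. lo=10 hi=10; data=[-1, -5, 1, -8, 0, -2, -6, -4, -7, 2, 3]

[-1, -5, 1, -8, 0, -2, -6, -4, -7, 2, 3]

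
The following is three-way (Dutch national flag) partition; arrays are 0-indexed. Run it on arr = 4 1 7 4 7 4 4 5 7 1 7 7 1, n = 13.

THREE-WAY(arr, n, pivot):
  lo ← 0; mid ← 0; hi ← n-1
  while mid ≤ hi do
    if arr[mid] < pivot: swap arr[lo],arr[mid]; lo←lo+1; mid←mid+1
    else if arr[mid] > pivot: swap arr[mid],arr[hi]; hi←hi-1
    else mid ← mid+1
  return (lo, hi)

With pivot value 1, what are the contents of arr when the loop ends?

lo=0 mid=0 hi=12
4>1: swap(0,12), hi=11 ⇒ 1 1 7 4 7 4 4 5 7 1 7 7 4
1=1: mid=1
1=1: mid=2
7>1: swap(2,11), hi=10 ⇒ 1 1 7 4 7 4 4 5 7 1 7 7 4
7>1: swap(2,10), hi=9 ⇒ 1 1 7 4 7 4 4 5 7 1 7 7 4
7>1: swap(2,9), hi=8 ⇒ 1 1 1 4 7 4 4 5 7 7 7 7 4
1=1: mid=3
4>1: swap(3,8), hi=7 ⇒ 1 1 1 7 7 4 4 5 4 7 7 7 4
7>1: swap(3,7), hi=6 ⇒ 1 1 1 5 7 4 4 7 4 7 7 7 4
5>1: swap(3,6), hi=5 ⇒ 1 1 1 4 7 4 5 7 4 7 7 7 4
4>1: swap(3,5), hi=4 ⇒ 1 1 1 4 7 4 5 7 4 7 7 7 4
4>1: swap(3,4), hi=3 ⇒ 1 1 1 7 4 4 5 7 4 7 7 7 4
7>1: swap(3,3), hi=2 ⇒ 1 1 1 7 4 4 5 7 4 7 7 7 4
done. lo=0 hi=2; arr=1 1 1 7 4 4 5 7 4 7 7 7 4

1 1 1 7 4 4 5 7 4 7 7 7 4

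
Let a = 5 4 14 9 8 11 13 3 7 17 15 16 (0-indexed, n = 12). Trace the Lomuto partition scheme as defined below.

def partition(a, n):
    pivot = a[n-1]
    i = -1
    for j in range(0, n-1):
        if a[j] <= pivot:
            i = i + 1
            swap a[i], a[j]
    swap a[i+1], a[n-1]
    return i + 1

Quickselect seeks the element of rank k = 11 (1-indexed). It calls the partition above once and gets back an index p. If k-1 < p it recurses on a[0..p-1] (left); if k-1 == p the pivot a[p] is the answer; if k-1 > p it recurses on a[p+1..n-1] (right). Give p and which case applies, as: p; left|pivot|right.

pivot = a[11] = 16; i = -1
j=0: a[0]=5 ≤ 16 → i=0, swap a[0],a[0] (no change) → 5 4 14 9 8 11 13 3 7 17 15 16
j=1: a[1]=4 ≤ 16 → i=1, swap a[1],a[1] (no change) → 5 4 14 9 8 11 13 3 7 17 15 16
j=2: a[2]=14 ≤ 16 → i=2, swap a[2],a[2] (no change) → 5 4 14 9 8 11 13 3 7 17 15 16
j=3: a[3]=9 ≤ 16 → i=3, swap a[3],a[3] (no change) → 5 4 14 9 8 11 13 3 7 17 15 16
j=4: a[4]=8 ≤ 16 → i=4, swap a[4],a[4] (no change) → 5 4 14 9 8 11 13 3 7 17 15 16
j=5: a[5]=11 ≤ 16 → i=5, swap a[5],a[5] (no change) → 5 4 14 9 8 11 13 3 7 17 15 16
j=6: a[6]=13 ≤ 16 → i=6, swap a[6],a[6] (no change) → 5 4 14 9 8 11 13 3 7 17 15 16
j=7: a[7]=3 ≤ 16 → i=7, swap a[7],a[7] (no change) → 5 4 14 9 8 11 13 3 7 17 15 16
j=8: a[8]=7 ≤ 16 → i=8, swap a[8],a[8] (no change) → 5 4 14 9 8 11 13 3 7 17 15 16
j=9: a[9]=17 > 16 → no swap
j=10: a[10]=15 ≤ 16 → i=9, swap a[9],a[10] → 5 4 14 9 8 11 13 3 7 15 17 16
final swap a[10],a[11] → 5 4 14 9 8 11 13 3 7 15 16 17; return 10
p = 10; k-1 = 10 == 10 ⇒ pivot

10; pivot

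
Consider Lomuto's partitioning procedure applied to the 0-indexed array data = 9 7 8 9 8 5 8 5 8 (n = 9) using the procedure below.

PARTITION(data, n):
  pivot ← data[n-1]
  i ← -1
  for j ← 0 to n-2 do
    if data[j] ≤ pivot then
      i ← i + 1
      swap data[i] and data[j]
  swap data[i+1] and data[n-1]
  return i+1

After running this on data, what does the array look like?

7 8 8 5 8 5 8 9 9

pivot=8, i=-1
j=0: 9>8, skip
j=1: 7≤8, i=0, swap(0,1) ⇒ 7 9 8 9 8 5 8 5 8
j=2: 8≤8, i=1, swap(1,2) ⇒ 7 8 9 9 8 5 8 5 8
j=3: 9>8, skip
j=4: 8≤8, i=2, swap(2,4) ⇒ 7 8 8 9 9 5 8 5 8
j=5: 5≤8, i=3, swap(3,5) ⇒ 7 8 8 5 9 9 8 5 8
j=6: 8≤8, i=4, swap(4,6) ⇒ 7 8 8 5 8 9 9 5 8
j=7: 5≤8, i=5, swap(5,7) ⇒ 7 8 8 5 8 5 9 9 8
swap(6,8) ⇒ 7 8 8 5 8 5 8 9 9; return 6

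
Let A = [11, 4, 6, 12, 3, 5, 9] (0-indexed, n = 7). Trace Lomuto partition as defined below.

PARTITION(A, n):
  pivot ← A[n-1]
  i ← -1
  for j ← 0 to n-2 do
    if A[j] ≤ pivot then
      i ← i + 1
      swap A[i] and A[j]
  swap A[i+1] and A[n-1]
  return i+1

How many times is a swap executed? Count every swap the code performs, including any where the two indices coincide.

pivot = A[6] = 9; i = -1
j=0: A[0]=11 > 9 → no swap
j=1: A[1]=4 ≤ 9 → i=0, swap A[0],A[1] → [4, 11, 6, 12, 3, 5, 9]
j=2: A[2]=6 ≤ 9 → i=1, swap A[1],A[2] → [4, 6, 11, 12, 3, 5, 9]
j=3: A[3]=12 > 9 → no swap
j=4: A[4]=3 ≤ 9 → i=2, swap A[2],A[4] → [4, 6, 3, 12, 11, 5, 9]
j=5: A[5]=5 ≤ 9 → i=3, swap A[3],A[5] → [4, 6, 3, 5, 11, 12, 9]
final swap A[4],A[6] → [4, 6, 3, 5, 9, 12, 11]; return 4

5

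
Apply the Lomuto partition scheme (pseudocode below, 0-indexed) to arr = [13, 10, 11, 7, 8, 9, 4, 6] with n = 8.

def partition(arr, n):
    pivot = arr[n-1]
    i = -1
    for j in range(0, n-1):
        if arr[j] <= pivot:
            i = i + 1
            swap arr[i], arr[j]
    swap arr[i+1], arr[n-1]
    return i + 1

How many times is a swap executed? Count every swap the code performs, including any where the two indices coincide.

pivot=6, i=-1
j=0: 13>6, skip
j=1: 10>6, skip
j=2: 11>6, skip
j=3: 7>6, skip
j=4: 8>6, skip
j=5: 9>6, skip
j=6: 4≤6, i=0, swap(0,6) ⇒ [4, 10, 11, 7, 8, 9, 13, 6]
swap(1,7) ⇒ [4, 6, 11, 7, 8, 9, 13, 10]; return 1

2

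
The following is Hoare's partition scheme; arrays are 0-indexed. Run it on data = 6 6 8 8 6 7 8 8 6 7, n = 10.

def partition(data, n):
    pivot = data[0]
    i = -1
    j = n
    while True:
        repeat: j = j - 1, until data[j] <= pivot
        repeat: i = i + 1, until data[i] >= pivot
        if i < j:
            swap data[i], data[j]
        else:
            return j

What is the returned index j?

pivot=6
j stops at 8 (6), i stops at 0 (6); swap ⇒ 6 6 8 8 6 7 8 8 6 7
j stops at 4 (6), i stops at 1 (6); swap ⇒ 6 6 8 8 6 7 8 8 6 7
j stops at 1, i stops at 2; i≥j ⇒ return 1. data=6 6 8 8 6 7 8 8 6 7

1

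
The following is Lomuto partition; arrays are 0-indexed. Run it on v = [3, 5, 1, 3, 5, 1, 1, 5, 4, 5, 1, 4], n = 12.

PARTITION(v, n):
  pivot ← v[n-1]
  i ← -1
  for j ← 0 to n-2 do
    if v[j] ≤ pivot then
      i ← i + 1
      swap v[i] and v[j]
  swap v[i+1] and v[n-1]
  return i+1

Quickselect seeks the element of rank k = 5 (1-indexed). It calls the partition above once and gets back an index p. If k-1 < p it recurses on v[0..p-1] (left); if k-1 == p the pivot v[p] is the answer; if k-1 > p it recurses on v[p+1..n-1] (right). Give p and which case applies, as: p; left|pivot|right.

pivot=4, i=-1
j=0: 3≤4, i=0, swap(0,0) ⇒ [3, 5, 1, 3, 5, 1, 1, 5, 4, 5, 1, 4]
j=1: 5>4, skip
j=2: 1≤4, i=1, swap(1,2) ⇒ [3, 1, 5, 3, 5, 1, 1, 5, 4, 5, 1, 4]
j=3: 3≤4, i=2, swap(2,3) ⇒ [3, 1, 3, 5, 5, 1, 1, 5, 4, 5, 1, 4]
j=4: 5>4, skip
j=5: 1≤4, i=3, swap(3,5) ⇒ [3, 1, 3, 1, 5, 5, 1, 5, 4, 5, 1, 4]
j=6: 1≤4, i=4, swap(4,6) ⇒ [3, 1, 3, 1, 1, 5, 5, 5, 4, 5, 1, 4]
j=7: 5>4, skip
j=8: 4≤4, i=5, swap(5,8) ⇒ [3, 1, 3, 1, 1, 4, 5, 5, 5, 5, 1, 4]
j=9: 5>4, skip
j=10: 1≤4, i=6, swap(6,10) ⇒ [3, 1, 3, 1, 1, 4, 1, 5, 5, 5, 5, 4]
swap(7,11) ⇒ [3, 1, 3, 1, 1, 4, 1, 4, 5, 5, 5, 5]; return 7
p = 7; k-1 = 4 < 7 ⇒ left

7; left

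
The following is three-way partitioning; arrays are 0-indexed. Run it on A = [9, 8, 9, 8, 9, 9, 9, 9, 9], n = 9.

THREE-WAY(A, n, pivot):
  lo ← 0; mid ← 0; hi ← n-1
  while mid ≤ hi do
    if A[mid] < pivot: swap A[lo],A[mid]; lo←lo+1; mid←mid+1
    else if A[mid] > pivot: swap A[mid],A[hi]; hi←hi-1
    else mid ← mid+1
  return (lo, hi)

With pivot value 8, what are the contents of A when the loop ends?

lo=0 mid=0 hi=8
9>8: swap(0,8), hi=7 ⇒ [9, 8, 9, 8, 9, 9, 9, 9, 9]
9>8: swap(0,7), hi=6 ⇒ [9, 8, 9, 8, 9, 9, 9, 9, 9]
9>8: swap(0,6), hi=5 ⇒ [9, 8, 9, 8, 9, 9, 9, 9, 9]
9>8: swap(0,5), hi=4 ⇒ [9, 8, 9, 8, 9, 9, 9, 9, 9]
9>8: swap(0,4), hi=3 ⇒ [9, 8, 9, 8, 9, 9, 9, 9, 9]
9>8: swap(0,3), hi=2 ⇒ [8, 8, 9, 9, 9, 9, 9, 9, 9]
8=8: mid=1
8=8: mid=2
9>8: swap(2,2), hi=1 ⇒ [8, 8, 9, 9, 9, 9, 9, 9, 9]
done. lo=0 hi=1; A=[8, 8, 9, 9, 9, 9, 9, 9, 9]

[8, 8, 9, 9, 9, 9, 9, 9, 9]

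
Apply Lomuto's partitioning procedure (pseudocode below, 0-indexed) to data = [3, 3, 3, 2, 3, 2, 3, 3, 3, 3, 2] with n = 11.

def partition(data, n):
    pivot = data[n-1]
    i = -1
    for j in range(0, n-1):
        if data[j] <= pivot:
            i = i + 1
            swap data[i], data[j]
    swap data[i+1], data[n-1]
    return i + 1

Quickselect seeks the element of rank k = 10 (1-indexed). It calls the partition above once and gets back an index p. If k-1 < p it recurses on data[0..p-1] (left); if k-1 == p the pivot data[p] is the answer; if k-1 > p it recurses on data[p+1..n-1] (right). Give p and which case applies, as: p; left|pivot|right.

pivot = data[10] = 2; i = -1
j=0: data[0]=3 > 2 → no swap
j=1: data[1]=3 > 2 → no swap
j=2: data[2]=3 > 2 → no swap
j=3: data[3]=2 ≤ 2 → i=0, swap data[0],data[3] → [2, 3, 3, 3, 3, 2, 3, 3, 3, 3, 2]
j=4: data[4]=3 > 2 → no swap
j=5: data[5]=2 ≤ 2 → i=1, swap data[1],data[5] → [2, 2, 3, 3, 3, 3, 3, 3, 3, 3, 2]
j=6: data[6]=3 > 2 → no swap
j=7: data[7]=3 > 2 → no swap
j=8: data[8]=3 > 2 → no swap
j=9: data[9]=3 > 2 → no swap
final swap data[2],data[10] → [2, 2, 2, 3, 3, 3, 3, 3, 3, 3, 3]; return 2
p = 2; k-1 = 9 > 2 ⇒ right

2; right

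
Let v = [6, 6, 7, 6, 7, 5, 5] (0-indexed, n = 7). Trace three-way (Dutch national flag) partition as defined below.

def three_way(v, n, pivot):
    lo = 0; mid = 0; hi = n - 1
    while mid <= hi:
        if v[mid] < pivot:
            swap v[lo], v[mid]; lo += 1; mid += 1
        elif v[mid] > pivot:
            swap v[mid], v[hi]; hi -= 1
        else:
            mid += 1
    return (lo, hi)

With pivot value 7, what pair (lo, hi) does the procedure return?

(5, 6)

lo=0 mid=0 hi=6
6<7: swap(0,0), lo=1 mid=1 ⇒ [6, 6, 7, 6, 7, 5, 5]
6<7: swap(1,1), lo=2 mid=2 ⇒ [6, 6, 7, 6, 7, 5, 5]
7=7: mid=3
6<7: swap(2,3), lo=3 mid=4 ⇒ [6, 6, 6, 7, 7, 5, 5]
7=7: mid=5
5<7: swap(3,5), lo=4 mid=6 ⇒ [6, 6, 6, 5, 7, 7, 5]
5<7: swap(4,6), lo=5 mid=7 ⇒ [6, 6, 6, 5, 5, 7, 7]
done. lo=5 hi=6; v=[6, 6, 6, 5, 5, 7, 7]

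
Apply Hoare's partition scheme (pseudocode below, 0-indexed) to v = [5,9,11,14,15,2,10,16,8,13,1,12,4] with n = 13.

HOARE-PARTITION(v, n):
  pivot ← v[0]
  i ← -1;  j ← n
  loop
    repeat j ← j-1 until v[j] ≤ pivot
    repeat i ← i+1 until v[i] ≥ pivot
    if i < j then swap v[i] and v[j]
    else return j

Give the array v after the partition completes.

[4,1,2,14,15,11,10,16,8,13,9,12,5]

pivot = v[0] = 5; i = -1, j = 13
j→12 (v[12]=4≤5), i→0 (v[0]=5≥5); i<j, swap → [4,9,11,14,15,2,10,16,8,13,1,12,5]
j→10 (v[10]=1≤5), i→1 (v[1]=9≥5); i<j, swap → [4,1,11,14,15,2,10,16,8,13,9,12,5]
j→5 (v[5]=2≤5), i→2 (v[2]=11≥5); i<j, swap → [4,1,2,14,15,11,10,16,8,13,9,12,5]
j→2, i→3; i≥j, return j=2. v = [4,1,2,14,15,11,10,16,8,13,9,12,5]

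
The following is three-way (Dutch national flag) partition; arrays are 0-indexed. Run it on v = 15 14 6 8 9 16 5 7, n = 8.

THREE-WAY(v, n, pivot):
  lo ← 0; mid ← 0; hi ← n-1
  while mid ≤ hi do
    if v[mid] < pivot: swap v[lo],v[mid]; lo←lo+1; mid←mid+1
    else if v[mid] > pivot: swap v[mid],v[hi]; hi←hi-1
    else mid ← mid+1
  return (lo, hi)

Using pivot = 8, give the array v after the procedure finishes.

7 5 6 8 16 9 14 15

lo=0 mid=0 hi=7
15>8: swap(0,7), hi=6 ⇒ 7 14 6 8 9 16 5 15
7<8: swap(0,0), lo=1 mid=1 ⇒ 7 14 6 8 9 16 5 15
14>8: swap(1,6), hi=5 ⇒ 7 5 6 8 9 16 14 15
5<8: swap(1,1), lo=2 mid=2 ⇒ 7 5 6 8 9 16 14 15
6<8: swap(2,2), lo=3 mid=3 ⇒ 7 5 6 8 9 16 14 15
8=8: mid=4
9>8: swap(4,5), hi=4 ⇒ 7 5 6 8 16 9 14 15
16>8: swap(4,4), hi=3 ⇒ 7 5 6 8 16 9 14 15
done. lo=3 hi=3; v=7 5 6 8 16 9 14 15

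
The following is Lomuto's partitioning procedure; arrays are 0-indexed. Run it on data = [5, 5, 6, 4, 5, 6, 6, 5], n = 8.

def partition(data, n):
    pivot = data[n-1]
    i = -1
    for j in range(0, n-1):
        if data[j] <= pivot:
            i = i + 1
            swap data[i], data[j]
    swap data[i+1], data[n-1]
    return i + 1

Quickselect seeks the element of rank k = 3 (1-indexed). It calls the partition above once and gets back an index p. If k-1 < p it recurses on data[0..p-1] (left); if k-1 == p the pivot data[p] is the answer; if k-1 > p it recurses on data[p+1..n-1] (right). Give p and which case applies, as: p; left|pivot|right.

pivot = data[7] = 5; i = -1
j=0: data[0]=5 ≤ 5 → i=0, swap data[0],data[0] (no change) → [5, 5, 6, 4, 5, 6, 6, 5]
j=1: data[1]=5 ≤ 5 → i=1, swap data[1],data[1] (no change) → [5, 5, 6, 4, 5, 6, 6, 5]
j=2: data[2]=6 > 5 → no swap
j=3: data[3]=4 ≤ 5 → i=2, swap data[2],data[3] → [5, 5, 4, 6, 5, 6, 6, 5]
j=4: data[4]=5 ≤ 5 → i=3, swap data[3],data[4] → [5, 5, 4, 5, 6, 6, 6, 5]
j=5: data[5]=6 > 5 → no swap
j=6: data[6]=6 > 5 → no swap
final swap data[4],data[7] → [5, 5, 4, 5, 5, 6, 6, 6]; return 4
p = 4; k-1 = 2 < 4 ⇒ left

4; left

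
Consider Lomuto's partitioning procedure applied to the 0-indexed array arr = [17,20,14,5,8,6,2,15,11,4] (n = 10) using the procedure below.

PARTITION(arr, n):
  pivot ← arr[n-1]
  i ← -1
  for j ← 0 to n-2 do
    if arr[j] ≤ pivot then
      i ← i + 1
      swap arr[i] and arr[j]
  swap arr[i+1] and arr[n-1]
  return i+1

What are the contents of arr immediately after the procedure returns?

pivot = arr[9] = 4; i = -1
j=0: arr[0]=17 > 4 → no swap
j=1: arr[1]=20 > 4 → no swap
j=2: arr[2]=14 > 4 → no swap
j=3: arr[3]=5 > 4 → no swap
j=4: arr[4]=8 > 4 → no swap
j=5: arr[5]=6 > 4 → no swap
j=6: arr[6]=2 ≤ 4 → i=0, swap arr[0],arr[6] → [2,20,14,5,8,6,17,15,11,4]
j=7: arr[7]=15 > 4 → no swap
j=8: arr[8]=11 > 4 → no swap
final swap arr[1],arr[9] → [2,4,14,5,8,6,17,15,11,20]; return 1

[2,4,14,5,8,6,17,15,11,20]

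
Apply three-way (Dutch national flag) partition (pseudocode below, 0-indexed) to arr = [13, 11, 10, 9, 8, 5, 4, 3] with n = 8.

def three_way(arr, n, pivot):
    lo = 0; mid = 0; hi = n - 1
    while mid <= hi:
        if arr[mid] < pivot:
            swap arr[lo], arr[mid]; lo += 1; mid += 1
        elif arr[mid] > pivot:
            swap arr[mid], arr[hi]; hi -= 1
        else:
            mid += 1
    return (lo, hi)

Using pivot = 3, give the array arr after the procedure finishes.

pivot = 3; lo=0, mid=0, hi=7
arr[mid]=13>3: swap arr[0],arr[7]; hi=6 → [3, 11, 10, 9, 8, 5, 4, 13]
arr[mid]=3=3: mid=1
arr[mid]=11>3: swap arr[1],arr[6]; hi=5 → [3, 4, 10, 9, 8, 5, 11, 13]
arr[mid]=4>3: swap arr[1],arr[5]; hi=4 → [3, 5, 10, 9, 8, 4, 11, 13]
arr[mid]=5>3: swap arr[1],arr[4]; hi=3 → [3, 8, 10, 9, 5, 4, 11, 13]
arr[mid]=8>3: swap arr[1],arr[3]; hi=2 → [3, 9, 10, 8, 5, 4, 11, 13]
arr[mid]=9>3: swap arr[1],arr[2]; hi=1 → [3, 10, 9, 8, 5, 4, 11, 13]
arr[mid]=10>3: swap arr[1],arr[1]; hi=0 → [3, 10, 9, 8, 5, 4, 11, 13]
end: lo=0, hi=0; arr = [3, 10, 9, 8, 5, 4, 11, 13]

[3, 10, 9, 8, 5, 4, 11, 13]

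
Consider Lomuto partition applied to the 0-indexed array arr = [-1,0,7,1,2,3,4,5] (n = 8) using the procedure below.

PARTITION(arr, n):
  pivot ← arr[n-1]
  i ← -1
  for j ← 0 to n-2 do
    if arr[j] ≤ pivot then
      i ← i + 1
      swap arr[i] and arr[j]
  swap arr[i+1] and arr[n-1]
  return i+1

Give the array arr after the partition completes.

[-1,0,1,2,3,4,5,7]

pivot = arr[7] = 5; i = -1
j=0: arr[0]=-1 ≤ 5 → i=0, swap arr[0],arr[0] (no change) → [-1,0,7,1,2,3,4,5]
j=1: arr[1]=0 ≤ 5 → i=1, swap arr[1],arr[1] (no change) → [-1,0,7,1,2,3,4,5]
j=2: arr[2]=7 > 5 → no swap
j=3: arr[3]=1 ≤ 5 → i=2, swap arr[2],arr[3] → [-1,0,1,7,2,3,4,5]
j=4: arr[4]=2 ≤ 5 → i=3, swap arr[3],arr[4] → [-1,0,1,2,7,3,4,5]
j=5: arr[5]=3 ≤ 5 → i=4, swap arr[4],arr[5] → [-1,0,1,2,3,7,4,5]
j=6: arr[6]=4 ≤ 5 → i=5, swap arr[5],arr[6] → [-1,0,1,2,3,4,7,5]
final swap arr[6],arr[7] → [-1,0,1,2,3,4,5,7]; return 6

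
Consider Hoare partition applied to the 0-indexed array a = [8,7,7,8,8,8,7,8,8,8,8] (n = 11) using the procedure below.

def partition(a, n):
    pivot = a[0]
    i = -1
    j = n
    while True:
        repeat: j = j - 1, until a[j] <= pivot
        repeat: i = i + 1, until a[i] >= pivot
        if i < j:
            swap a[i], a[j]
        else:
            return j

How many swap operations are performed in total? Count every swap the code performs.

4

pivot=8
j stops at 10 (8), i stops at 0 (8); swap ⇒ [8,7,7,8,8,8,7,8,8,8,8]
j stops at 9 (8), i stops at 3 (8); swap ⇒ [8,7,7,8,8,8,7,8,8,8,8]
j stops at 8 (8), i stops at 4 (8); swap ⇒ [8,7,7,8,8,8,7,8,8,8,8]
j stops at 7 (8), i stops at 5 (8); swap ⇒ [8,7,7,8,8,8,7,8,8,8,8]
j stops at 6, i stops at 7; i≥j ⇒ return 6. a=[8,7,7,8,8,8,7,8,8,8,8]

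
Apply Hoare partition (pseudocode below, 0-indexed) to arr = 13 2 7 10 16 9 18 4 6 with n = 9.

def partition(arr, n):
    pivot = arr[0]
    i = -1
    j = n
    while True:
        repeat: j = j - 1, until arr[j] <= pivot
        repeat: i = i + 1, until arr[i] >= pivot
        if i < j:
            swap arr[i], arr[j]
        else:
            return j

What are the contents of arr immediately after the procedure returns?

pivot = arr[0] = 13; i = -1, j = 9
j→8 (arr[8]=6≤13), i→0 (arr[0]=13≥13); i<j, swap → 6 2 7 10 16 9 18 4 13
j→7 (arr[7]=4≤13), i→4 (arr[4]=16≥13); i<j, swap → 6 2 7 10 4 9 18 16 13
j→5, i→6; i≥j, return j=5. arr = 6 2 7 10 4 9 18 16 13

6 2 7 10 4 9 18 16 13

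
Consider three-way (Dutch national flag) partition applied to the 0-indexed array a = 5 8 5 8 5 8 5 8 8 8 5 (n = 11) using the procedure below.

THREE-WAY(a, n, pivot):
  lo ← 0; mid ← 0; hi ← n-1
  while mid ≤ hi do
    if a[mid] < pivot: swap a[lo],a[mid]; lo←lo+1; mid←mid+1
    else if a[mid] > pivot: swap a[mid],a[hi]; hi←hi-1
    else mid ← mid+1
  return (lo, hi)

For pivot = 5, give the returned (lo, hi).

pivot = 5; lo=0, mid=0, hi=10
a[mid]=5=5: mid=1
a[mid]=8>5: swap a[1],a[10]; hi=9 → 5 5 5 8 5 8 5 8 8 8 8
a[mid]=5=5: mid=2
a[mid]=5=5: mid=3
a[mid]=8>5: swap a[3],a[9]; hi=8 → 5 5 5 8 5 8 5 8 8 8 8
a[mid]=8>5: swap a[3],a[8]; hi=7 → 5 5 5 8 5 8 5 8 8 8 8
a[mid]=8>5: swap a[3],a[7]; hi=6 → 5 5 5 8 5 8 5 8 8 8 8
a[mid]=8>5: swap a[3],a[6]; hi=5 → 5 5 5 5 5 8 8 8 8 8 8
a[mid]=5=5: mid=4
a[mid]=5=5: mid=5
a[mid]=8>5: swap a[5],a[5]; hi=4 → 5 5 5 5 5 8 8 8 8 8 8
end: lo=0, hi=4; a = 5 5 5 5 5 8 8 8 8 8 8

(0, 4)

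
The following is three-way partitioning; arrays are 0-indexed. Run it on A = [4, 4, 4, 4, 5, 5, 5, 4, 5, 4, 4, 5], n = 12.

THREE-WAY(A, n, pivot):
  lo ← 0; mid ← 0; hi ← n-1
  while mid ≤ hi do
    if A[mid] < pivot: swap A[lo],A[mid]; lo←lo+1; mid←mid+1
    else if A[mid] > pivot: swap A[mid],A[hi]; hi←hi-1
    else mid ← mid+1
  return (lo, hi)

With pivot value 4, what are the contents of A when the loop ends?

pivot = 4; lo=0, mid=0, hi=11
A[mid]=4=4: mid=1
A[mid]=4=4: mid=2
A[mid]=4=4: mid=3
A[mid]=4=4: mid=4
A[mid]=5>4: swap A[4],A[11]; hi=10 → [4, 4, 4, 4, 5, 5, 5, 4, 5, 4, 4, 5]
A[mid]=5>4: swap A[4],A[10]; hi=9 → [4, 4, 4, 4, 4, 5, 5, 4, 5, 4, 5, 5]
A[mid]=4=4: mid=5
A[mid]=5>4: swap A[5],A[9]; hi=8 → [4, 4, 4, 4, 4, 4, 5, 4, 5, 5, 5, 5]
A[mid]=4=4: mid=6
A[mid]=5>4: swap A[6],A[8]; hi=7 → [4, 4, 4, 4, 4, 4, 5, 4, 5, 5, 5, 5]
A[mid]=5>4: swap A[6],A[7]; hi=6 → [4, 4, 4, 4, 4, 4, 4, 5, 5, 5, 5, 5]
A[mid]=4=4: mid=7
end: lo=0, hi=6; A = [4, 4, 4, 4, 4, 4, 4, 5, 5, 5, 5, 5]

[4, 4, 4, 4, 4, 4, 4, 5, 5, 5, 5, 5]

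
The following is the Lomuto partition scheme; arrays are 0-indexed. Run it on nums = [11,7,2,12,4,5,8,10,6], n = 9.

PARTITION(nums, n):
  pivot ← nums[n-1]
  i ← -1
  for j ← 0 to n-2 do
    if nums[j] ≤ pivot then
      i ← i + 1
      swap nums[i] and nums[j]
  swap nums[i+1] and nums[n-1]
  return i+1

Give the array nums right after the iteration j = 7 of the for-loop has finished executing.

[2,4,5,12,7,11,8,10,6]

pivot = nums[8] = 6; i = -1
j=0: nums[0]=11 > 6 → no swap
j=1: nums[1]=7 > 6 → no swap
j=2: nums[2]=2 ≤ 6 → i=0, swap nums[0],nums[2] → [2,7,11,12,4,5,8,10,6]
j=3: nums[3]=12 > 6 → no swap
j=4: nums[4]=4 ≤ 6 → i=1, swap nums[1],nums[4] → [2,4,11,12,7,5,8,10,6]
j=5: nums[5]=5 ≤ 6 → i=2, swap nums[2],nums[5] → [2,4,5,12,7,11,8,10,6]
j=6: nums[6]=8 > 6 → no swap
j=7: nums[7]=10 > 6 → no swap
(after j=7) nums = [2,4,5,12,7,11,8,10,6]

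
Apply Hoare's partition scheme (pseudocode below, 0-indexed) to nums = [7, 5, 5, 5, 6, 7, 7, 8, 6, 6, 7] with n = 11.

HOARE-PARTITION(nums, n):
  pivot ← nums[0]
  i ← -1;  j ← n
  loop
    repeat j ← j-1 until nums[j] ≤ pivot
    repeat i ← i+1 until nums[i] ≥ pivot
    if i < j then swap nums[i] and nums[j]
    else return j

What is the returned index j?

pivot=7
j stops at 10 (7), i stops at 0 (7); swap ⇒ [7, 5, 5, 5, 6, 7, 7, 8, 6, 6, 7]
j stops at 9 (6), i stops at 5 (7); swap ⇒ [7, 5, 5, 5, 6, 6, 7, 8, 6, 7, 7]
j stops at 8 (6), i stops at 6 (7); swap ⇒ [7, 5, 5, 5, 6, 6, 6, 8, 7, 7, 7]
j stops at 6, i stops at 7; i≥j ⇒ return 6. nums=[7, 5, 5, 5, 6, 6, 6, 8, 7, 7, 7]

6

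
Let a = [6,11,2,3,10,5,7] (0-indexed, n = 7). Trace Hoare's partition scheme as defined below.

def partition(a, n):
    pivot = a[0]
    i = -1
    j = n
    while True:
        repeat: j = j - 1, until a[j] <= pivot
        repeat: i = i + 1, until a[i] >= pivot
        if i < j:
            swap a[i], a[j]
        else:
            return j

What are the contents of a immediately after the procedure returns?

pivot=6
j stops at 5 (5), i stops at 0 (6); swap ⇒ [5,11,2,3,10,6,7]
j stops at 3 (3), i stops at 1 (11); swap ⇒ [5,3,2,11,10,6,7]
j stops at 2, i stops at 3; i≥j ⇒ return 2. a=[5,3,2,11,10,6,7]

[5,3,2,11,10,6,7]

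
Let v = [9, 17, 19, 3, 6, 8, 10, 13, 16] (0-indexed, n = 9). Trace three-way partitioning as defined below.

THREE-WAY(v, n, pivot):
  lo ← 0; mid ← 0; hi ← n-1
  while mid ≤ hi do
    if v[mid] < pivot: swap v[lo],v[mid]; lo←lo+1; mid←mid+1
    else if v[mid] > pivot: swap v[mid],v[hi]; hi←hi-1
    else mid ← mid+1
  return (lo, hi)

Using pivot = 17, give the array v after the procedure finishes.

[9, 16, 3, 6, 8, 10, 13, 17, 19]

lo=0 mid=0 hi=8
9<17: swap(0,0), lo=1 mid=1 ⇒ [9, 17, 19, 3, 6, 8, 10, 13, 16]
17=17: mid=2
19>17: swap(2,8), hi=7 ⇒ [9, 17, 16, 3, 6, 8, 10, 13, 19]
16<17: swap(1,2), lo=2 mid=3 ⇒ [9, 16, 17, 3, 6, 8, 10, 13, 19]
3<17: swap(2,3), lo=3 mid=4 ⇒ [9, 16, 3, 17, 6, 8, 10, 13, 19]
6<17: swap(3,4), lo=4 mid=5 ⇒ [9, 16, 3, 6, 17, 8, 10, 13, 19]
8<17: swap(4,5), lo=5 mid=6 ⇒ [9, 16, 3, 6, 8, 17, 10, 13, 19]
10<17: swap(5,6), lo=6 mid=7 ⇒ [9, 16, 3, 6, 8, 10, 17, 13, 19]
13<17: swap(6,7), lo=7 mid=8 ⇒ [9, 16, 3, 6, 8, 10, 13, 17, 19]
done. lo=7 hi=7; v=[9, 16, 3, 6, 8, 10, 13, 17, 19]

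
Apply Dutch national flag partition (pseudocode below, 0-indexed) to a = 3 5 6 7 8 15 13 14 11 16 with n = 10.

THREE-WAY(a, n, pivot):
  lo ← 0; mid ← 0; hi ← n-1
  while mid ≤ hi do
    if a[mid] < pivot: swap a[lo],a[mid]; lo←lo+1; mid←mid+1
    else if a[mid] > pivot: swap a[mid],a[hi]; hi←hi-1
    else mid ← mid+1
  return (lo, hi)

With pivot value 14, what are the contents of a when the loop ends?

3 5 6 7 8 11 13 14 16 15

lo=0 mid=0 hi=9
3<14: swap(0,0), lo=1 mid=1 ⇒ 3 5 6 7 8 15 13 14 11 16
5<14: swap(1,1), lo=2 mid=2 ⇒ 3 5 6 7 8 15 13 14 11 16
6<14: swap(2,2), lo=3 mid=3 ⇒ 3 5 6 7 8 15 13 14 11 16
7<14: swap(3,3), lo=4 mid=4 ⇒ 3 5 6 7 8 15 13 14 11 16
8<14: swap(4,4), lo=5 mid=5 ⇒ 3 5 6 7 8 15 13 14 11 16
15>14: swap(5,9), hi=8 ⇒ 3 5 6 7 8 16 13 14 11 15
16>14: swap(5,8), hi=7 ⇒ 3 5 6 7 8 11 13 14 16 15
11<14: swap(5,5), lo=6 mid=6 ⇒ 3 5 6 7 8 11 13 14 16 15
13<14: swap(6,6), lo=7 mid=7 ⇒ 3 5 6 7 8 11 13 14 16 15
14=14: mid=8
done. lo=7 hi=7; a=3 5 6 7 8 11 13 14 16 15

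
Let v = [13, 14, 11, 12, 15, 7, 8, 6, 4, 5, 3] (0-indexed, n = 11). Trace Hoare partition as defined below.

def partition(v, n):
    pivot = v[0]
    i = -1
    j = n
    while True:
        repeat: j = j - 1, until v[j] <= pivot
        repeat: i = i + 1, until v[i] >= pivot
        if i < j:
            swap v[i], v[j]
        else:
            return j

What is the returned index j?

7

pivot = v[0] = 13; i = -1, j = 11
j→10 (v[10]=3≤13), i→0 (v[0]=13≥13); i<j, swap → [3, 14, 11, 12, 15, 7, 8, 6, 4, 5, 13]
j→9 (v[9]=5≤13), i→1 (v[1]=14≥13); i<j, swap → [3, 5, 11, 12, 15, 7, 8, 6, 4, 14, 13]
j→8 (v[8]=4≤13), i→4 (v[4]=15≥13); i<j, swap → [3, 5, 11, 12, 4, 7, 8, 6, 15, 14, 13]
j→7, i→8; i≥j, return j=7. v = [3, 5, 11, 12, 4, 7, 8, 6, 15, 14, 13]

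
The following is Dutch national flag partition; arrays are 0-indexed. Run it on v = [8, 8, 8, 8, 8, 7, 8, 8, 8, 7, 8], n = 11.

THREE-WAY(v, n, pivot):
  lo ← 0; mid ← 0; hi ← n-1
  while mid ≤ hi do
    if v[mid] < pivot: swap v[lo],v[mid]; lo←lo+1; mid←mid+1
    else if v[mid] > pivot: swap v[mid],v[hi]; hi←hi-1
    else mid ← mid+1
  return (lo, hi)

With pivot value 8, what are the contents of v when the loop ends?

lo=0 mid=0 hi=10
8=8: mid=1
8=8: mid=2
8=8: mid=3
8=8: mid=4
8=8: mid=5
7<8: swap(0,5), lo=1 mid=6 ⇒ [7, 8, 8, 8, 8, 8, 8, 8, 8, 7, 8]
8=8: mid=7
8=8: mid=8
8=8: mid=9
7<8: swap(1,9), lo=2 mid=10 ⇒ [7, 7, 8, 8, 8, 8, 8, 8, 8, 8, 8]
8=8: mid=11
done. lo=2 hi=10; v=[7, 7, 8, 8, 8, 8, 8, 8, 8, 8, 8]

[7, 7, 8, 8, 8, 8, 8, 8, 8, 8, 8]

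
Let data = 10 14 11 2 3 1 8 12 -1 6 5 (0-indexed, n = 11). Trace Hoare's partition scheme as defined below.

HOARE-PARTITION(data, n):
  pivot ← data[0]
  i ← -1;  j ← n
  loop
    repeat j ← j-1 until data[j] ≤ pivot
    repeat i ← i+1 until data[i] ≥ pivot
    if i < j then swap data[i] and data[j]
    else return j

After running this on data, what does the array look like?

pivot=10
j stops at 10 (5), i stops at 0 (10); swap ⇒ 5 14 11 2 3 1 8 12 -1 6 10
j stops at 9 (6), i stops at 1 (14); swap ⇒ 5 6 11 2 3 1 8 12 -1 14 10
j stops at 8 (-1), i stops at 2 (11); swap ⇒ 5 6 -1 2 3 1 8 12 11 14 10
j stops at 6, i stops at 7; i≥j ⇒ return 6. data=5 6 -1 2 3 1 8 12 11 14 10

5 6 -1 2 3 1 8 12 11 14 10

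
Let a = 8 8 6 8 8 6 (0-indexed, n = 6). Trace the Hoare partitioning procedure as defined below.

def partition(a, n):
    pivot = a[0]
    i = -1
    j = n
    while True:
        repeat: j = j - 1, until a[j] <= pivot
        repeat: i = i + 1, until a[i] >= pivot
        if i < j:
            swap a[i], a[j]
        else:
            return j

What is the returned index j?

pivot=8
j stops at 5 (6), i stops at 0 (8); swap ⇒ 6 8 6 8 8 8
j stops at 4 (8), i stops at 1 (8); swap ⇒ 6 8 6 8 8 8
j stops at 3, i stops at 3; i≥j ⇒ return 3. a=6 8 6 8 8 8

3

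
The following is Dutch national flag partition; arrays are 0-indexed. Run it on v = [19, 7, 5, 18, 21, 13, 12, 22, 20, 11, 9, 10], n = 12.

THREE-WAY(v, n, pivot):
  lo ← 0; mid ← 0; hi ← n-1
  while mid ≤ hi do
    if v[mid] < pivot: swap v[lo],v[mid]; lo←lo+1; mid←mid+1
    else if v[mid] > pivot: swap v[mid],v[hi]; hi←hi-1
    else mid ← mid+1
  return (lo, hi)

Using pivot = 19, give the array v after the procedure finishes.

pivot = 19; lo=0, mid=0, hi=11
v[mid]=19=19: mid=1
v[mid]=7<19: swap v[0],v[1]; lo=1,mid=2 → [7, 19, 5, 18, 21, 13, 12, 22, 20, 11, 9, 10]
v[mid]=5<19: swap v[1],v[2]; lo=2,mid=3 → [7, 5, 19, 18, 21, 13, 12, 22, 20, 11, 9, 10]
v[mid]=18<19: swap v[2],v[3]; lo=3,mid=4 → [7, 5, 18, 19, 21, 13, 12, 22, 20, 11, 9, 10]
v[mid]=21>19: swap v[4],v[11]; hi=10 → [7, 5, 18, 19, 10, 13, 12, 22, 20, 11, 9, 21]
v[mid]=10<19: swap v[3],v[4]; lo=4,mid=5 → [7, 5, 18, 10, 19, 13, 12, 22, 20, 11, 9, 21]
v[mid]=13<19: swap v[4],v[5]; lo=5,mid=6 → [7, 5, 18, 10, 13, 19, 12, 22, 20, 11, 9, 21]
v[mid]=12<19: swap v[5],v[6]; lo=6,mid=7 → [7, 5, 18, 10, 13, 12, 19, 22, 20, 11, 9, 21]
v[mid]=22>19: swap v[7],v[10]; hi=9 → [7, 5, 18, 10, 13, 12, 19, 9, 20, 11, 22, 21]
v[mid]=9<19: swap v[6],v[7]; lo=7,mid=8 → [7, 5, 18, 10, 13, 12, 9, 19, 20, 11, 22, 21]
v[mid]=20>19: swap v[8],v[9]; hi=8 → [7, 5, 18, 10, 13, 12, 9, 19, 11, 20, 22, 21]
v[mid]=11<19: swap v[7],v[8]; lo=8,mid=9 → [7, 5, 18, 10, 13, 12, 9, 11, 19, 20, 22, 21]
end: lo=8, hi=8; v = [7, 5, 18, 10, 13, 12, 9, 11, 19, 20, 22, 21]

[7, 5, 18, 10, 13, 12, 9, 11, 19, 20, 22, 21]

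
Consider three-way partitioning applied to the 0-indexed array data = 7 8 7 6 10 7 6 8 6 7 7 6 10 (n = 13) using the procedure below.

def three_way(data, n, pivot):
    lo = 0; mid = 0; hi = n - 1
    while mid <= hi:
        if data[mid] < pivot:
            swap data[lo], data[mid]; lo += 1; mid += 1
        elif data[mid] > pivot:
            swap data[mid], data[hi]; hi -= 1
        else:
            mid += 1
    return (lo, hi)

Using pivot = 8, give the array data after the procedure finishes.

7 7 6 6 7 6 6 7 7 8 8 10 10

pivot = 8; lo=0, mid=0, hi=12
data[mid]=7<8: swap data[0],data[0]; lo=1,mid=1 → 7 8 7 6 10 7 6 8 6 7 7 6 10
data[mid]=8=8: mid=2
data[mid]=7<8: swap data[1],data[2]; lo=2,mid=3 → 7 7 8 6 10 7 6 8 6 7 7 6 10
data[mid]=6<8: swap data[2],data[3]; lo=3,mid=4 → 7 7 6 8 10 7 6 8 6 7 7 6 10
data[mid]=10>8: swap data[4],data[12]; hi=11 → 7 7 6 8 10 7 6 8 6 7 7 6 10
data[mid]=10>8: swap data[4],data[11]; hi=10 → 7 7 6 8 6 7 6 8 6 7 7 10 10
data[mid]=6<8: swap data[3],data[4]; lo=4,mid=5 → 7 7 6 6 8 7 6 8 6 7 7 10 10
data[mid]=7<8: swap data[4],data[5]; lo=5,mid=6 → 7 7 6 6 7 8 6 8 6 7 7 10 10
data[mid]=6<8: swap data[5],data[6]; lo=6,mid=7 → 7 7 6 6 7 6 8 8 6 7 7 10 10
data[mid]=8=8: mid=8
data[mid]=6<8: swap data[6],data[8]; lo=7,mid=9 → 7 7 6 6 7 6 6 8 8 7 7 10 10
data[mid]=7<8: swap data[7],data[9]; lo=8,mid=10 → 7 7 6 6 7 6 6 7 8 8 7 10 10
data[mid]=7<8: swap data[8],data[10]; lo=9,mid=11 → 7 7 6 6 7 6 6 7 7 8 8 10 10
end: lo=9, hi=10; data = 7 7 6 6 7 6 6 7 7 8 8 10 10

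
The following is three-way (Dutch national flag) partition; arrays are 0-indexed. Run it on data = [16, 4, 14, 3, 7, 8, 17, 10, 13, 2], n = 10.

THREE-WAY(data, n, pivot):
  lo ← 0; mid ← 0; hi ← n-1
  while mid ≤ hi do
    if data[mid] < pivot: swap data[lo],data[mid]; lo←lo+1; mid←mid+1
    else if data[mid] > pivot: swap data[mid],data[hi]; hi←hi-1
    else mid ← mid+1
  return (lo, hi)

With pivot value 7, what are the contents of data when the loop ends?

lo=0 mid=0 hi=9
16>7: swap(0,9), hi=8 ⇒ [2, 4, 14, 3, 7, 8, 17, 10, 13, 16]
2<7: swap(0,0), lo=1 mid=1 ⇒ [2, 4, 14, 3, 7, 8, 17, 10, 13, 16]
4<7: swap(1,1), lo=2 mid=2 ⇒ [2, 4, 14, 3, 7, 8, 17, 10, 13, 16]
14>7: swap(2,8), hi=7 ⇒ [2, 4, 13, 3, 7, 8, 17, 10, 14, 16]
13>7: swap(2,7), hi=6 ⇒ [2, 4, 10, 3, 7, 8, 17, 13, 14, 16]
10>7: swap(2,6), hi=5 ⇒ [2, 4, 17, 3, 7, 8, 10, 13, 14, 16]
17>7: swap(2,5), hi=4 ⇒ [2, 4, 8, 3, 7, 17, 10, 13, 14, 16]
8>7: swap(2,4), hi=3 ⇒ [2, 4, 7, 3, 8, 17, 10, 13, 14, 16]
7=7: mid=3
3<7: swap(2,3), lo=3 mid=4 ⇒ [2, 4, 3, 7, 8, 17, 10, 13, 14, 16]
done. lo=3 hi=3; data=[2, 4, 3, 7, 8, 17, 10, 13, 14, 16]

[2, 4, 3, 7, 8, 17, 10, 13, 14, 16]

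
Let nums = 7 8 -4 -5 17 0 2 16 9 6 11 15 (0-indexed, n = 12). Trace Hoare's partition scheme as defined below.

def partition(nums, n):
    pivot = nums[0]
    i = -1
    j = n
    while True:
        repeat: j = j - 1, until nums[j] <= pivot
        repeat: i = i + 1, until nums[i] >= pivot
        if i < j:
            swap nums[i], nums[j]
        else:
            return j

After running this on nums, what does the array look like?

pivot=7
j stops at 9 (6), i stops at 0 (7); swap ⇒ 6 8 -4 -5 17 0 2 16 9 7 11 15
j stops at 6 (2), i stops at 1 (8); swap ⇒ 6 2 -4 -5 17 0 8 16 9 7 11 15
j stops at 5 (0), i stops at 4 (17); swap ⇒ 6 2 -4 -5 0 17 8 16 9 7 11 15
j stops at 4, i stops at 5; i≥j ⇒ return 4. nums=6 2 -4 -5 0 17 8 16 9 7 11 15

6 2 -4 -5 0 17 8 16 9 7 11 15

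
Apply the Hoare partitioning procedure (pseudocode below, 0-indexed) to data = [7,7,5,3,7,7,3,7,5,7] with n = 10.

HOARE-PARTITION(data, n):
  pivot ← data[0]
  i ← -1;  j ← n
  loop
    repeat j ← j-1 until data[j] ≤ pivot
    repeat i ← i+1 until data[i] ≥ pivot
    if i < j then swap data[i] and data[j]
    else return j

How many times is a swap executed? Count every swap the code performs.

pivot=7
j stops at 9 (7), i stops at 0 (7); swap ⇒ [7,7,5,3,7,7,3,7,5,7]
j stops at 8 (5), i stops at 1 (7); swap ⇒ [7,5,5,3,7,7,3,7,7,7]
j stops at 7 (7), i stops at 4 (7); swap ⇒ [7,5,5,3,7,7,3,7,7,7]
j stops at 6 (3), i stops at 5 (7); swap ⇒ [7,5,5,3,7,3,7,7,7,7]
j stops at 5, i stops at 6; i≥j ⇒ return 5. data=[7,5,5,3,7,3,7,7,7,7]

4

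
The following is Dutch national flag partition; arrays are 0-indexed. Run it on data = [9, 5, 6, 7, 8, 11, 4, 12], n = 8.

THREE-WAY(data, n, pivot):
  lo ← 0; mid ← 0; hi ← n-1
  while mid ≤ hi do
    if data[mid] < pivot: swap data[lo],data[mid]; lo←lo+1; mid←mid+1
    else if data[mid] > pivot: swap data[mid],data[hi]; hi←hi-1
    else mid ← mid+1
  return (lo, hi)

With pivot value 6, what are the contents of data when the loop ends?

pivot = 6; lo=0, mid=0, hi=7
data[mid]=9>6: swap data[0],data[7]; hi=6 → [12, 5, 6, 7, 8, 11, 4, 9]
data[mid]=12>6: swap data[0],data[6]; hi=5 → [4, 5, 6, 7, 8, 11, 12, 9]
data[mid]=4<6: swap data[0],data[0]; lo=1,mid=1 → [4, 5, 6, 7, 8, 11, 12, 9]
data[mid]=5<6: swap data[1],data[1]; lo=2,mid=2 → [4, 5, 6, 7, 8, 11, 12, 9]
data[mid]=6=6: mid=3
data[mid]=7>6: swap data[3],data[5]; hi=4 → [4, 5, 6, 11, 8, 7, 12, 9]
data[mid]=11>6: swap data[3],data[4]; hi=3 → [4, 5, 6, 8, 11, 7, 12, 9]
data[mid]=8>6: swap data[3],data[3]; hi=2 → [4, 5, 6, 8, 11, 7, 12, 9]
end: lo=2, hi=2; data = [4, 5, 6, 8, 11, 7, 12, 9]

[4, 5, 6, 8, 11, 7, 12, 9]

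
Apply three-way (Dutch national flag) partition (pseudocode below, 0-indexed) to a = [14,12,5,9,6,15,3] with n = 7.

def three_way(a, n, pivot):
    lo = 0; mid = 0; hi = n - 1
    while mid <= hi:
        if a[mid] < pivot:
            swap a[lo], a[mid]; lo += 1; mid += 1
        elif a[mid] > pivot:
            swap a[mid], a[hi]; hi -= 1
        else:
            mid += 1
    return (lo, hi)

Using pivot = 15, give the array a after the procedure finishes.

pivot = 15; lo=0, mid=0, hi=6
a[mid]=14<15: swap a[0],a[0]; lo=1,mid=1 → [14,12,5,9,6,15,3]
a[mid]=12<15: swap a[1],a[1]; lo=2,mid=2 → [14,12,5,9,6,15,3]
a[mid]=5<15: swap a[2],a[2]; lo=3,mid=3 → [14,12,5,9,6,15,3]
a[mid]=9<15: swap a[3],a[3]; lo=4,mid=4 → [14,12,5,9,6,15,3]
a[mid]=6<15: swap a[4],a[4]; lo=5,mid=5 → [14,12,5,9,6,15,3]
a[mid]=15=15: mid=6
a[mid]=3<15: swap a[5],a[6]; lo=6,mid=7 → [14,12,5,9,6,3,15]
end: lo=6, hi=6; a = [14,12,5,9,6,3,15]

[14,12,5,9,6,3,15]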